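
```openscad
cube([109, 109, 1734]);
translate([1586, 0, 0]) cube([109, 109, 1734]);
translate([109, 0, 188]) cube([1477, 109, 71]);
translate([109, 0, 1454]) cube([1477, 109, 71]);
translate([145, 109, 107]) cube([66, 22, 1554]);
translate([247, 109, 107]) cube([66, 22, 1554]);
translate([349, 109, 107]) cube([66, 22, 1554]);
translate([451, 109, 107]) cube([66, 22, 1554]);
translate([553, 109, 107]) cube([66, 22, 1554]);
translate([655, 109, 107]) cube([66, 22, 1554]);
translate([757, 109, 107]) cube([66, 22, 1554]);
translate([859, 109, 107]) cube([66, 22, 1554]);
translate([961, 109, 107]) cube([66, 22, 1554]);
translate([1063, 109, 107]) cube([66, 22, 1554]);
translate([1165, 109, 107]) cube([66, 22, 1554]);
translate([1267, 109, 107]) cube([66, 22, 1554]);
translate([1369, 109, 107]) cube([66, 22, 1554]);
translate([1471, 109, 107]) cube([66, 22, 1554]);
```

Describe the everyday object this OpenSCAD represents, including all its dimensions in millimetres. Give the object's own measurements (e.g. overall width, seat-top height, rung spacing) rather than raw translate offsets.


A fence section. Two 109×109 mm posts, 1734 mm tall, stand on the floor with a clear span of 1477 mm between their inner faces. Two horizontal rails of 109×71 mm section span the gap between the posts with their undersides at z = 188 mm and z = 1454 mm, flush with the posts' −y face. 14 pickets, each 66 mm wide, 22 mm thick and 1554 mm tall, are fixed to the +y face of the rails with their bottoms at z = 107 mm, spaced across the span with a 36 mm gap after the −x post and between neighbouring pickets, with 49 mm left before the +x post.


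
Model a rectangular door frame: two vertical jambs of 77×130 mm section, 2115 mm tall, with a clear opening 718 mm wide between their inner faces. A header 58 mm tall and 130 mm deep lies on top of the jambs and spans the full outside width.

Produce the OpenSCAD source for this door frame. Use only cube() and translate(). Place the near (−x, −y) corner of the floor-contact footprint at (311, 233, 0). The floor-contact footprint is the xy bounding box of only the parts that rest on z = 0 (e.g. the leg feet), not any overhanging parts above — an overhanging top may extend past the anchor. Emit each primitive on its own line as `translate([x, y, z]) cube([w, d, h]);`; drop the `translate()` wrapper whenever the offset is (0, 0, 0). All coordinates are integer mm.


translate([311, 233, 0]) cube([77, 130, 2115]);
translate([1106, 233, 0]) cube([77, 130, 2115]);
translate([311, 233, 2115]) cube([872, 130, 58]);


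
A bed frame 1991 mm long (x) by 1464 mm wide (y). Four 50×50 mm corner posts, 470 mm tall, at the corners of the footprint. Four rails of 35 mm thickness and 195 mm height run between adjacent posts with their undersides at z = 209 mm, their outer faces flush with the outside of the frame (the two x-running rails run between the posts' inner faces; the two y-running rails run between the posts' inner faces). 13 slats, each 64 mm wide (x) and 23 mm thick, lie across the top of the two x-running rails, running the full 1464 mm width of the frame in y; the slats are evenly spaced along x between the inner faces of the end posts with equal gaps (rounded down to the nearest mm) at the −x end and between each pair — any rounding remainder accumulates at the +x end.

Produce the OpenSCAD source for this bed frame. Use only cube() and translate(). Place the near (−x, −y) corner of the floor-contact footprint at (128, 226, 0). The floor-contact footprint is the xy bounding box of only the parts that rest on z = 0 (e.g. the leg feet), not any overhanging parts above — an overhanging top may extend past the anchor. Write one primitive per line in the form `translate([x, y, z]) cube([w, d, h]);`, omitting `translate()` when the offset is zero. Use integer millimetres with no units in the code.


// slat z = rail_z + rail_h = 209 + 195 = 404
// slat gap = ⌊(1891 − 13·64) / 14⌋ = 75
translate([128, 226, 0]) cube([50, 50, 470]);
translate([128, 1640, 0]) cube([50, 50, 470]);
translate([2069, 226, 0]) cube([50, 50, 470]);
translate([2069, 1640, 0]) cube([50, 50, 470]);
translate([178, 226, 209]) cube([1891, 35, 195]);
translate([178, 1655, 209]) cube([1891, 35, 195]);
translate([128, 276, 209]) cube([35, 1364, 195]);
translate([2084, 276, 209]) cube([35, 1364, 195]);
translate([253, 226, 404]) cube([64, 1464, 23]);
translate([392, 226, 404]) cube([64, 1464, 23]);
translate([531, 226, 404]) cube([64, 1464, 23]);
translate([670, 226, 404]) cube([64, 1464, 23]);
translate([809, 226, 404]) cube([64, 1464, 23]);
translate([948, 226, 404]) cube([64, 1464, 23]);
translate([1087, 226, 404]) cube([64, 1464, 23]);
translate([1226, 226, 404]) cube([64, 1464, 23]);
translate([1365, 226, 404]) cube([64, 1464, 23]);
translate([1504, 226, 404]) cube([64, 1464, 23]);
translate([1643, 226, 404]) cube([64, 1464, 23]);
translate([1782, 226, 404]) cube([64, 1464, 23]);
translate([1921, 226, 404]) cube([64, 1464, 23]);


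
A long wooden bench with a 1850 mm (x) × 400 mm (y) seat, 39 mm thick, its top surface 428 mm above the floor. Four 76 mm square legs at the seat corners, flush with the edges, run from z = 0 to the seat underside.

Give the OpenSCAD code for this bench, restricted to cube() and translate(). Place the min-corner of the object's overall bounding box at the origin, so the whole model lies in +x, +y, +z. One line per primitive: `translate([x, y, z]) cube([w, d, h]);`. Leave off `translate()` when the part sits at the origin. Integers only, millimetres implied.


// leg_h = 428 − 39 = 389
translate([0, 0, 389]) cube([1850, 400, 39]);
cube([76, 76, 389]);
translate([0, 324, 0]) cube([76, 76, 389]);
translate([1774, 0, 0]) cube([76, 76, 389]);
translate([1774, 324, 0]) cube([76, 76, 389]);


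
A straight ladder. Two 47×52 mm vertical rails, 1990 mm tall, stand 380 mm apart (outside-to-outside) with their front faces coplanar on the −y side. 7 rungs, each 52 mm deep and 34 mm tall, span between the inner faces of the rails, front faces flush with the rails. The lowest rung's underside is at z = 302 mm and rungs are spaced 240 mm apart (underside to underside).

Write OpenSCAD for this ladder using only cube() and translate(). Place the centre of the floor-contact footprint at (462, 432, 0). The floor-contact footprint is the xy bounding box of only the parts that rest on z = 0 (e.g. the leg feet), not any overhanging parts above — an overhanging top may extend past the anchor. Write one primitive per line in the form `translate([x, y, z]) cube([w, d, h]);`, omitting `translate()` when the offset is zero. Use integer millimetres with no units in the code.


translate([272, 406, 0]) cube([47, 52, 1990]);
translate([605, 406, 0]) cube([47, 52, 1990]);
translate([319, 406, 302]) cube([286, 52, 34]);
translate([319, 406, 542]) cube([286, 52, 34]);
translate([319, 406, 782]) cube([286, 52, 34]);
translate([319, 406, 1022]) cube([286, 52, 34]);
translate([319, 406, 1262]) cube([286, 52, 34]);
translate([319, 406, 1502]) cube([286, 52, 34]);
translate([319, 406, 1742]) cube([286, 52, 34]);


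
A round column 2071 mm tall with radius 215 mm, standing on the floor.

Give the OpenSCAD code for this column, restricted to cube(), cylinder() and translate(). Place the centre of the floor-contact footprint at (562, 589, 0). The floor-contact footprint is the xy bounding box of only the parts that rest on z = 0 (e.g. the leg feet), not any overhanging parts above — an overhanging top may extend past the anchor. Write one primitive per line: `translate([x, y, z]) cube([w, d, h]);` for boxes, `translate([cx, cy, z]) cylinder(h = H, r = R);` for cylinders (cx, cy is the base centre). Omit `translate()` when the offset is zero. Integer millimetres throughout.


translate([562, 589, 0]) cylinder(h = 2071, r = 215);


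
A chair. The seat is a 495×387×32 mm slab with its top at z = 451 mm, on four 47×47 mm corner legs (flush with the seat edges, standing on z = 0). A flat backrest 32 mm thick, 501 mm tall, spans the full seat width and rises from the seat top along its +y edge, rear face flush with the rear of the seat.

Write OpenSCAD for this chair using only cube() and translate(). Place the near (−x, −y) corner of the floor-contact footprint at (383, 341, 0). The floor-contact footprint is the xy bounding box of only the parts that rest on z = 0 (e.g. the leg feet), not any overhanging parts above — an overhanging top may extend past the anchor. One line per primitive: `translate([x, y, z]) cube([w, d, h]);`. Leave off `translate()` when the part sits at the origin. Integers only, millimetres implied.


translate([383, 341, 419]) cube([495, 387, 32]);
translate([383, 341, 0]) cube([47, 47, 419]);
translate([831, 341, 0]) cube([47, 47, 419]);
translate([383, 681, 0]) cube([47, 47, 419]);
translate([831, 681, 0]) cube([47, 47, 419]);
translate([383, 696, 451]) cube([495, 32, 501]);


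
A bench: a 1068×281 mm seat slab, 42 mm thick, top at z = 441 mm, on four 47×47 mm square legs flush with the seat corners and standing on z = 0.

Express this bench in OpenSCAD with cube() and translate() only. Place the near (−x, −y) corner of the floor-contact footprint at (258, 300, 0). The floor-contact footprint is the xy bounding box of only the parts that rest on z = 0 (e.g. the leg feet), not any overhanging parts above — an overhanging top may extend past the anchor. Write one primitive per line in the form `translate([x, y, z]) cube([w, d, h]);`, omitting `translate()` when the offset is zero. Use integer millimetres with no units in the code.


translate([258, 300, 399]) cube([1068, 281, 42]);
translate([258, 300, 0]) cube([47, 47, 399]);
translate([258, 534, 0]) cube([47, 47, 399]);
translate([1279, 300, 0]) cube([47, 47, 399]);
translate([1279, 534, 0]) cube([47, 47, 399]);


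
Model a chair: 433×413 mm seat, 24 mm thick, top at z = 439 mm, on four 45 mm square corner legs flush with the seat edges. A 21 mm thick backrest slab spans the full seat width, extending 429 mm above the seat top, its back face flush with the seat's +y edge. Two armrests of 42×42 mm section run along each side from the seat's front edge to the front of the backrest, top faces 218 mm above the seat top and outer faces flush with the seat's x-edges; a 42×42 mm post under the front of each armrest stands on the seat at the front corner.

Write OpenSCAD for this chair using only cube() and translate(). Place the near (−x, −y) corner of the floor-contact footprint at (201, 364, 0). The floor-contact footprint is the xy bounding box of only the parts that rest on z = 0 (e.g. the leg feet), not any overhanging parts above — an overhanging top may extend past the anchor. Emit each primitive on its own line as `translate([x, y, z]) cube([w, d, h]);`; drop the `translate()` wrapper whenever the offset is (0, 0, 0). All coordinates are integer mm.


// leg_h = 439 - 24 = 415
// arm post h = 218 - 42 = 176
translate([201, 364, 415]) cube([433, 413, 24]);
translate([201, 364, 0]) cube([45, 45, 415]);
translate([589, 364, 0]) cube([45, 45, 415]);
translate([201, 732, 0]) cube([45, 45, 415]);
translate([589, 732, 0]) cube([45, 45, 415]);
translate([201, 756, 439]) cube([433, 21, 429]);
translate([201, 364, 615]) cube([42, 392, 42]);
translate([592, 364, 615]) cube([42, 392, 42]);
translate([201, 364, 439]) cube([42, 42, 176]);
translate([592, 364, 439]) cube([42, 42, 176]);


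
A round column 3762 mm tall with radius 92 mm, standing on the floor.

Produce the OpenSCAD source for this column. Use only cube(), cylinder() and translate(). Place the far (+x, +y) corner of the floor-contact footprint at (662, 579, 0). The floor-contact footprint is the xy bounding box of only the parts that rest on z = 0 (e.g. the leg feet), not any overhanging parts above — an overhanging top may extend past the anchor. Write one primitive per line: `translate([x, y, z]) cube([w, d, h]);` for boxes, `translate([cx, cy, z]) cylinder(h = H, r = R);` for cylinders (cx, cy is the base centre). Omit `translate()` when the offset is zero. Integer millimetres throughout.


translate([570, 487, 0]) cylinder(h = 3762, r = 92);


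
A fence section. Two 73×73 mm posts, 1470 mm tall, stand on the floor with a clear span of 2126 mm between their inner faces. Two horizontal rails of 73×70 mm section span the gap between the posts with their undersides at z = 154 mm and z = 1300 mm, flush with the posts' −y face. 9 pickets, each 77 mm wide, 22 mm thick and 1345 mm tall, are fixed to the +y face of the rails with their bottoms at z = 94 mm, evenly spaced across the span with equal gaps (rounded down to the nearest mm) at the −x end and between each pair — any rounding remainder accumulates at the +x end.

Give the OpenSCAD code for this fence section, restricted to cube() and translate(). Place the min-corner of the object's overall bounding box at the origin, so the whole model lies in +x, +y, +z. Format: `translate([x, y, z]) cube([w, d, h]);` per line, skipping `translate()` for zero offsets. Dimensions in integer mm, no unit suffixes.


cube([73, 73, 1470]);
translate([2199, 0, 0]) cube([73, 73, 1470]);
translate([73, 0, 154]) cube([2126, 73, 70]);
translate([73, 0, 1300]) cube([2126, 73, 70]);
translate([216, 73, 94]) cube([77, 22, 1345]);
translate([436, 73, 94]) cube([77, 22, 1345]);
translate([656, 73, 94]) cube([77, 22, 1345]);
translate([876, 73, 94]) cube([77, 22, 1345]);
translate([1096, 73, 94]) cube([77, 22, 1345]);
translate([1316, 73, 94]) cube([77, 22, 1345]);
translate([1536, 73, 94]) cube([77, 22, 1345]);
translate([1756, 73, 94]) cube([77, 22, 1345]);
translate([1976, 73, 94]) cube([77, 22, 1345]);


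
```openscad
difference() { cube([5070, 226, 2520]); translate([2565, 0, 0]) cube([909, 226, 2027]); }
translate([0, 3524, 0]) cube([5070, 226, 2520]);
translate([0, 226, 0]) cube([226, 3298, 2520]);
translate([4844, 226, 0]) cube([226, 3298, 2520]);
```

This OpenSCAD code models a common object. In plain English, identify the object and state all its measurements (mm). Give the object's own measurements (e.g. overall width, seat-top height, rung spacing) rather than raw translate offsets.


A single room: four walls, each 2520 mm tall and 226 mm thick, enclosing an outside footprint 5070×3750 mm (x × y), no floor or roof. The front and back walls (−y and +y sides) run the full x-width; the side walls fit between their inner faces. A door opening 909 mm wide and 2027 mm tall is cut through the front wall from the floor up, its −x edge 2565 mm from the wall's −x end.


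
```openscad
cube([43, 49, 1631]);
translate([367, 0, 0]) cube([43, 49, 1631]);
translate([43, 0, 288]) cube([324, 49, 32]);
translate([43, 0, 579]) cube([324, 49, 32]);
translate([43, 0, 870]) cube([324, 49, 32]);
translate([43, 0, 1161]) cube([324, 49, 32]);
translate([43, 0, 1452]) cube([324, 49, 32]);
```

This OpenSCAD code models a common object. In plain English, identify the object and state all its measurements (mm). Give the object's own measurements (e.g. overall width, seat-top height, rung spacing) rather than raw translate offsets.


A straight ladder. Two 43×49 mm vertical rails, 1631 mm tall, stand 410 mm apart (outside-to-outside) with their front faces coplanar on the −y side. 5 rungs, each 49 mm deep and 32 mm tall, span between the inner faces of the rails, front faces flush with the rails. The lowest rung's underside is at z = 288 mm and rungs are spaced 291 mm apart (underside to underside).


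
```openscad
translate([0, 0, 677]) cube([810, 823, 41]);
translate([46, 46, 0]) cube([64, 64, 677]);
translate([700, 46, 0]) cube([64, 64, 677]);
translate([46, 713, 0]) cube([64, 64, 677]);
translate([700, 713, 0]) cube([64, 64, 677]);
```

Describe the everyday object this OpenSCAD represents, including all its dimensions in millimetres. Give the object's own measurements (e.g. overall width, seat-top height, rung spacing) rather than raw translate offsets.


A rectangular dining table. The top is 810×823×41 mm with its upper surface at z = 718 mm. It stands on four 64×64 mm square legs, each inset 46 mm from the nearest pair of top edges, running from the floor to the underside of the top.


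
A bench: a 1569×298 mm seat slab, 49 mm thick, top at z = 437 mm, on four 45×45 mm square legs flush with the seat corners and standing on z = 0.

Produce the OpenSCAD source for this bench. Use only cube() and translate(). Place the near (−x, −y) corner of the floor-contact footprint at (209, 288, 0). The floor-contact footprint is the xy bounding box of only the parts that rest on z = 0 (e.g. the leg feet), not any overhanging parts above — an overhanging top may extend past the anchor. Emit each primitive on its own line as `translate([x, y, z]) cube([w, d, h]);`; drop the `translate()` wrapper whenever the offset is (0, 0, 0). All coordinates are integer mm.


translate([209, 288, 388]) cube([1569, 298, 49]);
translate([209, 288, 0]) cube([45, 45, 388]);
translate([209, 541, 0]) cube([45, 45, 388]);
translate([1733, 288, 0]) cube([45, 45, 388]);
translate([1733, 541, 0]) cube([45, 45, 388]);


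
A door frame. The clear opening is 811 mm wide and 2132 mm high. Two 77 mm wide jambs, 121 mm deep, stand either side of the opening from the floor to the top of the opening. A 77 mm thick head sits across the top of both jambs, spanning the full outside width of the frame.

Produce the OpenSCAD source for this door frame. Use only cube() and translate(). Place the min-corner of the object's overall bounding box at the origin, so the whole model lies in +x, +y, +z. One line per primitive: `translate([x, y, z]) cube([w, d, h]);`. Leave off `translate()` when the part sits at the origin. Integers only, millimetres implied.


cube([77, 121, 2132]);
translate([888, 0, 0]) cube([77, 121, 2132]);
translate([0, 0, 2132]) cube([965, 121, 77]);


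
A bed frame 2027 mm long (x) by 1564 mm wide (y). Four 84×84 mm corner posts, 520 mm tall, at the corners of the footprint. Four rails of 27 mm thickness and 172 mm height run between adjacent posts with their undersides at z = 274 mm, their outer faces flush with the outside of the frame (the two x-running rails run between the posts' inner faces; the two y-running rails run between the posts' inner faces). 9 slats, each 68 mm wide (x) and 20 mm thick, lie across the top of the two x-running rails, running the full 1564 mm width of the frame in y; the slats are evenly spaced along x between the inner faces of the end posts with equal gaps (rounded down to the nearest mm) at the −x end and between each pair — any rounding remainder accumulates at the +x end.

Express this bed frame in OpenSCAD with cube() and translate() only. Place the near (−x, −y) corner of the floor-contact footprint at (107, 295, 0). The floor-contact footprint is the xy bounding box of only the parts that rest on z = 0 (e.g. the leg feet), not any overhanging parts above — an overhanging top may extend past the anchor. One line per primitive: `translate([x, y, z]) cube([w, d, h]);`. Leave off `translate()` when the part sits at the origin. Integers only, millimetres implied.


translate([107, 295, 0]) cube([84, 84, 520]);
translate([107, 1775, 0]) cube([84, 84, 520]);
translate([2050, 295, 0]) cube([84, 84, 520]);
translate([2050, 1775, 0]) cube([84, 84, 520]);
translate([191, 295, 274]) cube([1859, 27, 172]);
translate([191, 1832, 274]) cube([1859, 27, 172]);
translate([107, 379, 274]) cube([27, 1396, 172]);
translate([2107, 379, 274]) cube([27, 1396, 172]);
translate([315, 295, 446]) cube([68, 1564, 20]);
translate([507, 295, 446]) cube([68, 1564, 20]);
translate([699, 295, 446]) cube([68, 1564, 20]);
translate([891, 295, 446]) cube([68, 1564, 20]);
translate([1083, 295, 446]) cube([68, 1564, 20]);
translate([1275, 295, 446]) cube([68, 1564, 20]);
translate([1467, 295, 446]) cube([68, 1564, 20]);
translate([1659, 295, 446]) cube([68, 1564, 20]);
translate([1851, 295, 446]) cube([68, 1564, 20]);


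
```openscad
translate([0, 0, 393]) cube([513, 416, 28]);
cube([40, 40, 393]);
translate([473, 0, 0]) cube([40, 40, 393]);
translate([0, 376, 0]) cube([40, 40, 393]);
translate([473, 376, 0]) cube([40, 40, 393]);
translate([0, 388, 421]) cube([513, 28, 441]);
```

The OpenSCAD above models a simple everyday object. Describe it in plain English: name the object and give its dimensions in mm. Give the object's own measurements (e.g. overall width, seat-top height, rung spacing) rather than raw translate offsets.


A chair. The seat is a 513×416×28 mm slab with its top at z = 421 mm, on four 40×40 mm corner legs (flush with the seat edges, standing on z = 0). A flat backrest 28 mm thick, 441 mm tall, spans the full seat width and rises from the seat top along its +y edge, rear face flush with the rear of the seat.


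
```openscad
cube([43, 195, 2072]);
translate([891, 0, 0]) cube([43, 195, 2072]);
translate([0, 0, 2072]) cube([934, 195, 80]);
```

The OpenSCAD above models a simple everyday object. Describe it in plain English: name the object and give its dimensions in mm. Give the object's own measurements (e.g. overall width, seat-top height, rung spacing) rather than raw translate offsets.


A door frame. The clear opening is 848 mm wide and 2072 mm high. Two 43 mm wide jambs, 195 mm deep, stand either side of the opening from the floor to the top of the opening. A 80 mm thick head sits across the top of both jambs, spanning the full outside width of the frame.


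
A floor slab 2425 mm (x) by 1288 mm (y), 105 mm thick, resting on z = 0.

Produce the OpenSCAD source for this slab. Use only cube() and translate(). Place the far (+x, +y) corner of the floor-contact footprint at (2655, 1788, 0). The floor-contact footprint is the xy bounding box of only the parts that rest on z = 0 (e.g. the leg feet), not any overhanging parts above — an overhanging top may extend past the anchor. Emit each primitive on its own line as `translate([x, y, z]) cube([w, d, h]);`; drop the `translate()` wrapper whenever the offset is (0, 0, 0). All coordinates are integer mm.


translate([230, 500, 0]) cube([2425, 1288, 105]);


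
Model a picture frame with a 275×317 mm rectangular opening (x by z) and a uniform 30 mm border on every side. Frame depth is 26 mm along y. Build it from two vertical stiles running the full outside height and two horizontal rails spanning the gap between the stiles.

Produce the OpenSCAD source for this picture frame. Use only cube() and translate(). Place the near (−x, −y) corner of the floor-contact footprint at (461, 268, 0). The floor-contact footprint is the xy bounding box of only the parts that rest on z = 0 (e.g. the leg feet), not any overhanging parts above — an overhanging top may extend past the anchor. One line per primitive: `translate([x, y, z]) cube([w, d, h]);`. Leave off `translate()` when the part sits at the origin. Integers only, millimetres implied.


translate([461, 268, 0]) cube([30, 26, 377]);
translate([766, 268, 0]) cube([30, 26, 377]);
translate([491, 268, 0]) cube([275, 26, 30]);
translate([491, 268, 347]) cube([275, 26, 30]);


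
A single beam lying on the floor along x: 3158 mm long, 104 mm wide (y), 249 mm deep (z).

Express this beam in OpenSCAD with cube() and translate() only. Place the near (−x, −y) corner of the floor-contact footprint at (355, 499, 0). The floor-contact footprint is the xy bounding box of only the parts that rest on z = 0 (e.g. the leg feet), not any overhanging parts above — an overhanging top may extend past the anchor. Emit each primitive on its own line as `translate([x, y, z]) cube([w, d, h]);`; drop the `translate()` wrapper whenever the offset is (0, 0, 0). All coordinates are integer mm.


translate([355, 499, 0]) cube([3158, 104, 249]);


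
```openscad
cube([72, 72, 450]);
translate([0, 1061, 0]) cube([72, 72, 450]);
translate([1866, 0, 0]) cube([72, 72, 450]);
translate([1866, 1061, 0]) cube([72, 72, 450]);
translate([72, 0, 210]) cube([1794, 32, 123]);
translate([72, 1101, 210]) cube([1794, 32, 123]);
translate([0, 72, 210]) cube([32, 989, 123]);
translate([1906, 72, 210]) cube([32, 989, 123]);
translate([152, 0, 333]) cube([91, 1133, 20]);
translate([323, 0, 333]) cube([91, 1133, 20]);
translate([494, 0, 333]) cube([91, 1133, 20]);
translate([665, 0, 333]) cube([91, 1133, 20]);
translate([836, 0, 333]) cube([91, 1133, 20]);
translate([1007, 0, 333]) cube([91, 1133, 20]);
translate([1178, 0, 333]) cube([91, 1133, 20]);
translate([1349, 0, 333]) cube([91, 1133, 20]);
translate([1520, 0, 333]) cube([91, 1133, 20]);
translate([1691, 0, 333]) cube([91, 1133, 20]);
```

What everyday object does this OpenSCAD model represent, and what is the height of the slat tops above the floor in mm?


A bed frame. The slat-top height is 353 mm.

Four posts, four rails, and a row of slats — a bed frame. Slats sit on the rails at z = 210 + 123 = 333; with slat thickness 20, the top is 353 mm.


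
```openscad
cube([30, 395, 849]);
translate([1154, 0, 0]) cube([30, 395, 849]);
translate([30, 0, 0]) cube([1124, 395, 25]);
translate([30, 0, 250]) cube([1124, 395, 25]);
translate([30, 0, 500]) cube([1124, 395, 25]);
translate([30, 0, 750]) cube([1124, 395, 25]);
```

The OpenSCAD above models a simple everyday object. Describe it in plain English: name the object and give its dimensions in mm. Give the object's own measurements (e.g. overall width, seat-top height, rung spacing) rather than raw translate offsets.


An open bookshelf. Two side panels, each 30 mm thick, 395 mm deep and 849 mm tall, stand 1184 mm apart (outside-to-outside). Between them sit 4 shelves, each 25 mm thick and 395 mm deep, spanning the full gap between the sides. The bottom shelf rests on the floor (its underside at z = 0) and the clear gap between one shelf's top and the next shelf's underside is 225 mm.


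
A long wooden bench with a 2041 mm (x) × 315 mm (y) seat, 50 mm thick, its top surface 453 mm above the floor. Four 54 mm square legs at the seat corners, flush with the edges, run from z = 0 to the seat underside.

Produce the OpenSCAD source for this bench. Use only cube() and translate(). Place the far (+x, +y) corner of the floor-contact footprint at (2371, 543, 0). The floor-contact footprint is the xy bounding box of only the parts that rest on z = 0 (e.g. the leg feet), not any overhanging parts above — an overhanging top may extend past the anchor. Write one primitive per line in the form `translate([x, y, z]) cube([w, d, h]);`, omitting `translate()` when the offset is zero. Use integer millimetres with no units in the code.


// leg_h = 453 − 50 = 403
translate([330, 228, 403]) cube([2041, 315, 50]);
translate([330, 228, 0]) cube([54, 54, 403]);
translate([330, 489, 0]) cube([54, 54, 403]);
translate([2317, 228, 0]) cube([54, 54, 403]);
translate([2317, 489, 0]) cube([54, 54, 403]);


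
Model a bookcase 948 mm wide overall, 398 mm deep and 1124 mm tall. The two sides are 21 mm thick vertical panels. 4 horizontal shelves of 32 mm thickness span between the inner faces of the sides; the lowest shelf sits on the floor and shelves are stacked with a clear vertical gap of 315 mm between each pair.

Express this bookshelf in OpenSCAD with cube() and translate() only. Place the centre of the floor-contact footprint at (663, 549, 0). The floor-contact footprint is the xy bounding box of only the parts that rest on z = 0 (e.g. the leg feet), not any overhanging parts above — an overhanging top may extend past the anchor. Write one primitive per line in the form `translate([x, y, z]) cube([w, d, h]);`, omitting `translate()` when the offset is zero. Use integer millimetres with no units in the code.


translate([189, 350, 0]) cube([21, 398, 1124]);
translate([1116, 350, 0]) cube([21, 398, 1124]);
translate([210, 350, 0]) cube([906, 398, 32]);
translate([210, 350, 347]) cube([906, 398, 32]);
translate([210, 350, 694]) cube([906, 398, 32]);
translate([210, 350, 1041]) cube([906, 398, 32]);


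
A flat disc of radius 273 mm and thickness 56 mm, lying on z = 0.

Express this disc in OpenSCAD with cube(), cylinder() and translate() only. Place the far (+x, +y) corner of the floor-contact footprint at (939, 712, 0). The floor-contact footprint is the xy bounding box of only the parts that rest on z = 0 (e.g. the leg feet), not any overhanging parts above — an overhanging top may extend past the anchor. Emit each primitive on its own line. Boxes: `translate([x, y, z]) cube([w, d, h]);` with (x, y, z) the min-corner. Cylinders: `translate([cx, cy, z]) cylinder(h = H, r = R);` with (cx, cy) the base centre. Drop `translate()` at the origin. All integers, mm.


translate([666, 439, 0]) cylinder(h = 56, r = 273);


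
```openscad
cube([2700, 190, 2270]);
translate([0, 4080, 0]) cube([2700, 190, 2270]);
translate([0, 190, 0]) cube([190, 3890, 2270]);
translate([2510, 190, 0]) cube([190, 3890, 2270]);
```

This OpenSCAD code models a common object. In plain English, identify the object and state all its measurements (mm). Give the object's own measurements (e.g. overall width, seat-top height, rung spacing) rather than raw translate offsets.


The wall frame of a small rectangular building: four walls, each 2270 mm tall and 190 mm thick, enclosing a footprint 2700 mm (x) by 4270 mm (y) outside-to-outside, with no floor or roof. The front and back walls (the −y and +y sides) span the full width; the two side walls fit between them.


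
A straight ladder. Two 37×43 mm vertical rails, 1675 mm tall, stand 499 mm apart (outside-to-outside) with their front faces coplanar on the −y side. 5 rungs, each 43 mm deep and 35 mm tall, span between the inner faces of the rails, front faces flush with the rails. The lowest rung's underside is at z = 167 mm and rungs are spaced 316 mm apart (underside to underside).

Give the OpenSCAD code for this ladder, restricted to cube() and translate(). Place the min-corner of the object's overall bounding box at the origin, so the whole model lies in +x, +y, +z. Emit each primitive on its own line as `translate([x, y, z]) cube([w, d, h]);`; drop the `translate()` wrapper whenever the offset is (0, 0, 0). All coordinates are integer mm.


cube([37, 43, 1675]);
translate([462, 0, 0]) cube([37, 43, 1675]);
translate([37, 0, 167]) cube([425, 43, 35]);
translate([37, 0, 483]) cube([425, 43, 35]);
translate([37, 0, 799]) cube([425, 43, 35]);
translate([37, 0, 1115]) cube([425, 43, 35]);
translate([37, 0, 1431]) cube([425, 43, 35]);


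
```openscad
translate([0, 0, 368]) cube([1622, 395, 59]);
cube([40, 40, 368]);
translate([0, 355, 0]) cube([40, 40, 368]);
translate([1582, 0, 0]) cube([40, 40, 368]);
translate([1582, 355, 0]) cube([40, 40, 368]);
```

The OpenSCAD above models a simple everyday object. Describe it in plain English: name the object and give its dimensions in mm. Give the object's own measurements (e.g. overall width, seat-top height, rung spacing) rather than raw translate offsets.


A bench: a 1622×395 mm seat slab, 59 mm thick, top at z = 427 mm, on four 40×40 mm square legs flush with the seat corners and standing on z = 0.


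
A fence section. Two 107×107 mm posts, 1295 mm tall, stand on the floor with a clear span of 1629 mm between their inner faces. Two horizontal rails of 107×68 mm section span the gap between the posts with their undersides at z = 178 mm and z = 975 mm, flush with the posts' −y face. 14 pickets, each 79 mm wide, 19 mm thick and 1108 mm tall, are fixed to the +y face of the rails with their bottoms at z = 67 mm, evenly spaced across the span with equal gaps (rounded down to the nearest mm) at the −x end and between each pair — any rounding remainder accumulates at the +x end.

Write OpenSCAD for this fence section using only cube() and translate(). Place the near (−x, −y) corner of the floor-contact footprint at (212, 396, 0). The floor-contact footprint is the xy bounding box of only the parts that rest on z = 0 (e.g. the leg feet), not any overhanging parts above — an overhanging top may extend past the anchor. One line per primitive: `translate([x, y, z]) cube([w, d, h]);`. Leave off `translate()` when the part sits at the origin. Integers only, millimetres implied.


translate([212, 396, 0]) cube([107, 107, 1295]);
translate([1948, 396, 0]) cube([107, 107, 1295]);
translate([319, 396, 178]) cube([1629, 107, 68]);
translate([319, 396, 975]) cube([1629, 107, 68]);
translate([353, 503, 67]) cube([79, 19, 1108]);
translate([466, 503, 67]) cube([79, 19, 1108]);
translate([579, 503, 67]) cube([79, 19, 1108]);
translate([692, 503, 67]) cube([79, 19, 1108]);
translate([805, 503, 67]) cube([79, 19, 1108]);
translate([918, 503, 67]) cube([79, 19, 1108]);
translate([1031, 503, 67]) cube([79, 19, 1108]);
translate([1144, 503, 67]) cube([79, 19, 1108]);
translate([1257, 503, 67]) cube([79, 19, 1108]);
translate([1370, 503, 67]) cube([79, 19, 1108]);
translate([1483, 503, 67]) cube([79, 19, 1108]);
translate([1596, 503, 67]) cube([79, 19, 1108]);
translate([1709, 503, 67]) cube([79, 19, 1108]);
translate([1822, 503, 67]) cube([79, 19, 1108]);


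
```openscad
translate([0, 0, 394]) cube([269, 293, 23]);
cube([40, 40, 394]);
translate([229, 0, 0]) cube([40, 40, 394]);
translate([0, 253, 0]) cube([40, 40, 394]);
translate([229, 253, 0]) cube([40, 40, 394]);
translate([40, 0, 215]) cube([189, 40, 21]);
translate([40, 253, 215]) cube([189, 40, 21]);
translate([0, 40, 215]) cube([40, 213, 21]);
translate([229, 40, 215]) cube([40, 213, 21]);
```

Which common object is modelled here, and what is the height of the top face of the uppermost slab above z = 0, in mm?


A stool. The seat height is 417 mm.

A 269×293×23 slab at z = 394 on four corner posts — a stool. The seat top is 394 + 23 = 417 mm.


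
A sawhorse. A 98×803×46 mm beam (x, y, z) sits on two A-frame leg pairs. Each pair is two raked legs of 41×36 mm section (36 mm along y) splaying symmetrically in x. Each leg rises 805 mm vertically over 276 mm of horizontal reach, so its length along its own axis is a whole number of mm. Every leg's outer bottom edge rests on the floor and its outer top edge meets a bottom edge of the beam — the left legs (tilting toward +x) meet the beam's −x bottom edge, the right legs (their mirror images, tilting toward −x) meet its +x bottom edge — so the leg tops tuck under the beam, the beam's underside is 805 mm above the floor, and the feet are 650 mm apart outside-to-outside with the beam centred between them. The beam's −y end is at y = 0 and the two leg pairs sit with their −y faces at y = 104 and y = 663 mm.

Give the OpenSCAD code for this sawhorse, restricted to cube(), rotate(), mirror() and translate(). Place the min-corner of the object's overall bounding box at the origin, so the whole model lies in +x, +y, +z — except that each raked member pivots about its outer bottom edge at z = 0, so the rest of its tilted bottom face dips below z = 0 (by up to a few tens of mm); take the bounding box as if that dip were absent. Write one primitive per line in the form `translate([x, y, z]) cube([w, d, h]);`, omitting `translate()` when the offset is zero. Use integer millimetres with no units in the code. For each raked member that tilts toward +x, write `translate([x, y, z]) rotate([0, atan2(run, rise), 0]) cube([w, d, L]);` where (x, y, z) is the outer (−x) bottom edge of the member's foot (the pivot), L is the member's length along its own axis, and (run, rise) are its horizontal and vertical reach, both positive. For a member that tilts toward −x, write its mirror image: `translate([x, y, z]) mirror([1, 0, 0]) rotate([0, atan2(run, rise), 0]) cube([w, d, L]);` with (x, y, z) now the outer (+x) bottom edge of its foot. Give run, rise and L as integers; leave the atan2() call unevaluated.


translate([276, 0, 805]) cube([98, 803, 46]);
translate([0, 104, 0]) rotate([0, atan2(276, 805), 0]) cube([41, 36, 851]);
translate([650, 104, 0]) mirror([1, 0, 0]) rotate([0, atan2(276, 805), 0]) cube([41, 36, 851]);
translate([0, 663, 0]) rotate([0, atan2(276, 805), 0]) cube([41, 36, 851]);
translate([650, 663, 0]) mirror([1, 0, 0]) rotate([0, atan2(276, 805), 0]) cube([41, 36, 851]);


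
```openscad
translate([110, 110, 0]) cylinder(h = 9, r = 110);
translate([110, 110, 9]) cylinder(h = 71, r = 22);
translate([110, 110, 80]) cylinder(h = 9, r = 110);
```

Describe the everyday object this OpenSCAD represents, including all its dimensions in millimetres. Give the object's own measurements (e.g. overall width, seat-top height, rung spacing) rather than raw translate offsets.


A spool: two coaxial disc flanges of radius 110 mm and thickness 9 mm, joined by a core cylinder of radius 22 mm and height 71 mm. The lower flange rests on z = 0 and the three cylinders share a vertical axis.


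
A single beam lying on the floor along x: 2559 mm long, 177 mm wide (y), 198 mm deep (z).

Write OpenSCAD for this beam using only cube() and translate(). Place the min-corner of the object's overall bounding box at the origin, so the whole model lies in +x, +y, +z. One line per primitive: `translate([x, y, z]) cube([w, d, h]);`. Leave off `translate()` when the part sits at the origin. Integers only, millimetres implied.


cube([2559, 177, 198]);


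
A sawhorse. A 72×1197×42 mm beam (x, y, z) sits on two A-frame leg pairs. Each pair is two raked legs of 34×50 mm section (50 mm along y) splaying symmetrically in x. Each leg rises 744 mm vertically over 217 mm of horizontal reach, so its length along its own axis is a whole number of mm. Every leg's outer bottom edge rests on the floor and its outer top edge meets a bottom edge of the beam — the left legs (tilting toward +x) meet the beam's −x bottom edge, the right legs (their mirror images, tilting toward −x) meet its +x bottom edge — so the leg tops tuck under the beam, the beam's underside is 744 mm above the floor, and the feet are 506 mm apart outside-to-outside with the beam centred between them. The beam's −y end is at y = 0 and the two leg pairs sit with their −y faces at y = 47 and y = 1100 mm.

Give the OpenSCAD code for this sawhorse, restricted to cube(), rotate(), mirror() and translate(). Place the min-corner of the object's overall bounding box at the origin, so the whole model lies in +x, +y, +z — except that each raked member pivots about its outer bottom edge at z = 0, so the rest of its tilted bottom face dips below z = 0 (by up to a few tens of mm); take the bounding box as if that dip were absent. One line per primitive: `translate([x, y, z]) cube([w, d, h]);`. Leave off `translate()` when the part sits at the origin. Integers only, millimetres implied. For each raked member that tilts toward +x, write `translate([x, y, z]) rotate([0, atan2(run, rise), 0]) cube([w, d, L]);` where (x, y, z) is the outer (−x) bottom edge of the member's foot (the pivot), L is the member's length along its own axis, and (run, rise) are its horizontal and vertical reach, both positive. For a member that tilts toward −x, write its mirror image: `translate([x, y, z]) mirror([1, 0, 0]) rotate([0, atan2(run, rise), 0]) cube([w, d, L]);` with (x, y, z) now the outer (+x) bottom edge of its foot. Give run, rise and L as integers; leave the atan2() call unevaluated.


translate([217, 0, 744]) cube([72, 1197, 42]);
translate([0, 47, 0]) rotate([0, atan2(217, 744), 0]) cube([34, 50, 775]);
translate([506, 47, 0]) mirror([1, 0, 0]) rotate([0, atan2(217, 744), 0]) cube([34, 50, 775]);
translate([0, 1100, 0]) rotate([0, atan2(217, 744), 0]) cube([34, 50, 775]);
translate([506, 1100, 0]) mirror([1, 0, 0]) rotate([0, atan2(217, 744), 0]) cube([34, 50, 775]);


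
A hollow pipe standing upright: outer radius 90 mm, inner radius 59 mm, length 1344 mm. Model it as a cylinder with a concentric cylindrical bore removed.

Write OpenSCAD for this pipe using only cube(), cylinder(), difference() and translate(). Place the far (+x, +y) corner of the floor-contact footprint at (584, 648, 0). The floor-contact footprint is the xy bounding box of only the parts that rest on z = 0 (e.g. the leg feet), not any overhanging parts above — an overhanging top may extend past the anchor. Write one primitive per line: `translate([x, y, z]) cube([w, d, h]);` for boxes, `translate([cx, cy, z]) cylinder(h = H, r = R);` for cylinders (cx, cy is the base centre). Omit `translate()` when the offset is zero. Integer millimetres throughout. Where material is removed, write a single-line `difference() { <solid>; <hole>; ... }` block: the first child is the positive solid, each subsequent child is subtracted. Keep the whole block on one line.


difference() { translate([494, 558, 0]) cylinder(h = 1344, r = 90); translate([494, 558, 0]) cylinder(h = 1344, r = 59); }
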